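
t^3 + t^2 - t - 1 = (t - 1)*(t + 1)^2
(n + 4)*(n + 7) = n^2 + 11*n + 28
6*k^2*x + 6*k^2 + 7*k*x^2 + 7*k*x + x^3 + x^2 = (k + x)*(6*k + x)*(x + 1)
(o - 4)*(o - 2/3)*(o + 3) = o^3 - 5*o^2/3 - 34*o/3 + 8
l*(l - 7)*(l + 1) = l^3 - 6*l^2 - 7*l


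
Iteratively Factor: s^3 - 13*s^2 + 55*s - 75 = (s - 5)*(s^2 - 8*s + 15) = (s - 5)*(s - 3)*(s - 5)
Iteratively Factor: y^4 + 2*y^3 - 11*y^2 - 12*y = (y + 4)*(y^3 - 2*y^2 - 3*y) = y*(y + 4)*(y^2 - 2*y - 3) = y*(y + 1)*(y + 4)*(y - 3)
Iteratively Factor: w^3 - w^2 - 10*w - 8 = (w + 2)*(w^2 - 3*w - 4) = (w - 4)*(w + 2)*(w + 1)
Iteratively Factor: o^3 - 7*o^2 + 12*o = (o - 4)*(o^2 - 3*o) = o*(o - 4)*(o - 3)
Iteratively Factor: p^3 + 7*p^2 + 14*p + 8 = (p + 2)*(p^2 + 5*p + 4) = (p + 2)*(p + 4)*(p + 1)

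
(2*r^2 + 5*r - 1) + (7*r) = 2*r^2 + 12*r - 1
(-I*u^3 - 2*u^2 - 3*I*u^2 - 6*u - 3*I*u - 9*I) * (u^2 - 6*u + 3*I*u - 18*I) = -I*u^5 + u^4 + 3*I*u^4 - 3*u^3 + 9*I*u^3 - 9*u^2 + 27*I*u^2 - 27*u + 162*I*u - 162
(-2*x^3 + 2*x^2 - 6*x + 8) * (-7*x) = 14*x^4 - 14*x^3 + 42*x^2 - 56*x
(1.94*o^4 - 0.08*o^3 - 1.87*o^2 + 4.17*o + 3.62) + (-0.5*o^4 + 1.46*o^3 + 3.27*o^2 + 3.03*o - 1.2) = 1.44*o^4 + 1.38*o^3 + 1.4*o^2 + 7.2*o + 2.42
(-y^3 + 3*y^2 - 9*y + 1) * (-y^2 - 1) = y^5 - 3*y^4 + 10*y^3 - 4*y^2 + 9*y - 1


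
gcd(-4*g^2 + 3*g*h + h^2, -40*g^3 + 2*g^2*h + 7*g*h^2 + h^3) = 4*g + h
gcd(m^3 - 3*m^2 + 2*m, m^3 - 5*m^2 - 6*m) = m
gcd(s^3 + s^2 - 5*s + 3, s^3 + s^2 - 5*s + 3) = s^3 + s^2 - 5*s + 3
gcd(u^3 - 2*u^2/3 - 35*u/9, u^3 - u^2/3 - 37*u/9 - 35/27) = u^2 - 2*u/3 - 35/9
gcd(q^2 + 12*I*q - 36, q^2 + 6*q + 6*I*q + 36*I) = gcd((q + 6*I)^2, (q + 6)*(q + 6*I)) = q + 6*I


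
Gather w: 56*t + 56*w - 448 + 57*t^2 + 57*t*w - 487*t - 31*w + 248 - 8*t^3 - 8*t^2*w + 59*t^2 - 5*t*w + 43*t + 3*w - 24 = -8*t^3 + 116*t^2 - 388*t + w*(-8*t^2 + 52*t + 28) - 224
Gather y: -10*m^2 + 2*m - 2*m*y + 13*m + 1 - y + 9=-10*m^2 + 15*m + y*(-2*m - 1) + 10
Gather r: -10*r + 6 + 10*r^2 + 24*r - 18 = 10*r^2 + 14*r - 12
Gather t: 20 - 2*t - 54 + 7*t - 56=5*t - 90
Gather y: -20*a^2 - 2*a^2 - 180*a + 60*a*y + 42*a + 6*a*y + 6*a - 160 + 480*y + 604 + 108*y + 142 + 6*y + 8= -22*a^2 - 132*a + y*(66*a + 594) + 594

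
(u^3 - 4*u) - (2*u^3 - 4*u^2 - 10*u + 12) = -u^3 + 4*u^2 + 6*u - 12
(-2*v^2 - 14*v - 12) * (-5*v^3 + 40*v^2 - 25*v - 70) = 10*v^5 - 10*v^4 - 450*v^3 + 10*v^2 + 1280*v + 840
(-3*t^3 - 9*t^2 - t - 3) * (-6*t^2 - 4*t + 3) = 18*t^5 + 66*t^4 + 33*t^3 - 5*t^2 + 9*t - 9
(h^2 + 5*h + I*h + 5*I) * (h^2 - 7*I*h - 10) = h^4 + 5*h^3 - 6*I*h^3 - 3*h^2 - 30*I*h^2 - 15*h - 10*I*h - 50*I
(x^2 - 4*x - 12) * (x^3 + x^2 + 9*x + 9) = x^5 - 3*x^4 - 7*x^3 - 39*x^2 - 144*x - 108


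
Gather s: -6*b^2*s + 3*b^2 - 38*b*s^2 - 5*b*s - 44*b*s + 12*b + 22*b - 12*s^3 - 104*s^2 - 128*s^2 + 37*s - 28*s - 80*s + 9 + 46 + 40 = 3*b^2 + 34*b - 12*s^3 + s^2*(-38*b - 232) + s*(-6*b^2 - 49*b - 71) + 95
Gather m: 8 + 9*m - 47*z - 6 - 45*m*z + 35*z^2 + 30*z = m*(9 - 45*z) + 35*z^2 - 17*z + 2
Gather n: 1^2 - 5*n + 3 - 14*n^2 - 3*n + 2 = -14*n^2 - 8*n + 6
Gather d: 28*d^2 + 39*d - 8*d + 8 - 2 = 28*d^2 + 31*d + 6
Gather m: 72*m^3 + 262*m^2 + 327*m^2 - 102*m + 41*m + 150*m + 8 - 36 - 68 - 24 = 72*m^3 + 589*m^2 + 89*m - 120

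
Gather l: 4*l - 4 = 4*l - 4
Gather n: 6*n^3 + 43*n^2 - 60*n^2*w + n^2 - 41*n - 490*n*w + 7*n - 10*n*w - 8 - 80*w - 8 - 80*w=6*n^3 + n^2*(44 - 60*w) + n*(-500*w - 34) - 160*w - 16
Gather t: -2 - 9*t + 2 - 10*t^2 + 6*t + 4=-10*t^2 - 3*t + 4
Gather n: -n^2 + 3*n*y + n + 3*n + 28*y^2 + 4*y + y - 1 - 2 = -n^2 + n*(3*y + 4) + 28*y^2 + 5*y - 3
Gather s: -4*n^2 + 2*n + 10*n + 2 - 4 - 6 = -4*n^2 + 12*n - 8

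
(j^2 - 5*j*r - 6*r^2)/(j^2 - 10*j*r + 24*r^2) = (-j - r)/(-j + 4*r)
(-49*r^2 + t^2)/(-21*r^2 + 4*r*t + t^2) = (7*r - t)/(3*r - t)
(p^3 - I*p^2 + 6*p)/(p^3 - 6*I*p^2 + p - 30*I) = p/(p - 5*I)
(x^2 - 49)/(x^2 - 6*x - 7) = (x + 7)/(x + 1)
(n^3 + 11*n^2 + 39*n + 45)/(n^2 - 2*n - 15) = (n^2 + 8*n + 15)/(n - 5)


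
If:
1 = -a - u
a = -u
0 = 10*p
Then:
No Solution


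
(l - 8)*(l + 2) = l^2 - 6*l - 16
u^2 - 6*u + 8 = (u - 4)*(u - 2)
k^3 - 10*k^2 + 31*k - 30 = (k - 5)*(k - 3)*(k - 2)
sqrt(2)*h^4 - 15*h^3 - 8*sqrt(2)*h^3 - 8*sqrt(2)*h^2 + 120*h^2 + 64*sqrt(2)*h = h*(h - 8)*(h - 8*sqrt(2))*(sqrt(2)*h + 1)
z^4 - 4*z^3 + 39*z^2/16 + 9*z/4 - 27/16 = (z - 3)*(z - 1)*(z - 3/4)*(z + 3/4)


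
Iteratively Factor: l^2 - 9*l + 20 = (l - 5)*(l - 4)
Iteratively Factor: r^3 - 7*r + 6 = (r - 2)*(r^2 + 2*r - 3) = (r - 2)*(r + 3)*(r - 1)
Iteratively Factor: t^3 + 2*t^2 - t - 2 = (t + 1)*(t^2 + t - 2) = (t - 1)*(t + 1)*(t + 2)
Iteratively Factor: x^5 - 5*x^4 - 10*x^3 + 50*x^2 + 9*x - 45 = (x - 5)*(x^4 - 10*x^2 + 9) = (x - 5)*(x + 3)*(x^3 - 3*x^2 - x + 3) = (x - 5)*(x + 1)*(x + 3)*(x^2 - 4*x + 3) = (x - 5)*(x - 3)*(x + 1)*(x + 3)*(x - 1)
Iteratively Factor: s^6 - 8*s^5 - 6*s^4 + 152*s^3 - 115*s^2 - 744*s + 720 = (s + 3)*(s^5 - 11*s^4 + 27*s^3 + 71*s^2 - 328*s + 240) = (s - 5)*(s + 3)*(s^4 - 6*s^3 - 3*s^2 + 56*s - 48) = (s - 5)*(s + 3)^2*(s^3 - 9*s^2 + 24*s - 16) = (s - 5)*(s - 4)*(s + 3)^2*(s^2 - 5*s + 4) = (s - 5)*(s - 4)*(s - 1)*(s + 3)^2*(s - 4)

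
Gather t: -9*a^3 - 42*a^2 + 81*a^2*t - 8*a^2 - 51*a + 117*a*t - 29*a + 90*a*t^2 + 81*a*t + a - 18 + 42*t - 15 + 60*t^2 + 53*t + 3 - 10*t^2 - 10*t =-9*a^3 - 50*a^2 - 79*a + t^2*(90*a + 50) + t*(81*a^2 + 198*a + 85) - 30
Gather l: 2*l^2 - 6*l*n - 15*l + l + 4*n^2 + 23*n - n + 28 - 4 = 2*l^2 + l*(-6*n - 14) + 4*n^2 + 22*n + 24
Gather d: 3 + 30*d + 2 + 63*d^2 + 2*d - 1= 63*d^2 + 32*d + 4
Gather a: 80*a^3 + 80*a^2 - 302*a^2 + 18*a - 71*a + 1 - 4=80*a^3 - 222*a^2 - 53*a - 3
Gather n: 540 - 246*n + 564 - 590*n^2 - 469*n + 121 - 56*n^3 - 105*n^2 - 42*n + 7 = -56*n^3 - 695*n^2 - 757*n + 1232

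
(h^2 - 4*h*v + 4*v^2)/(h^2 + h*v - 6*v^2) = (h - 2*v)/(h + 3*v)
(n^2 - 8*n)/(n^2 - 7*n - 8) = n/(n + 1)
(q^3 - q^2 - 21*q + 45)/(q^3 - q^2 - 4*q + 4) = (q^3 - q^2 - 21*q + 45)/(q^3 - q^2 - 4*q + 4)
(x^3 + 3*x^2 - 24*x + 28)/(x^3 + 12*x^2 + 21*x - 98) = (x - 2)/(x + 7)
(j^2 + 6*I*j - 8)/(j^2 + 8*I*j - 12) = (j + 4*I)/(j + 6*I)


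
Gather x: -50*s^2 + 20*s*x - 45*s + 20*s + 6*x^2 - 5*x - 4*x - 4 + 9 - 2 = -50*s^2 - 25*s + 6*x^2 + x*(20*s - 9) + 3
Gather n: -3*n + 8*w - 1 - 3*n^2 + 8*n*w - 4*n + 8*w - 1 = -3*n^2 + n*(8*w - 7) + 16*w - 2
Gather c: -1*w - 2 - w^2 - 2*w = -w^2 - 3*w - 2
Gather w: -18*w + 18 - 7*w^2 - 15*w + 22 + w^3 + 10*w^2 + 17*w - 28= w^3 + 3*w^2 - 16*w + 12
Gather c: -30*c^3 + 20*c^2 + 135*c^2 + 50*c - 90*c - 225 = -30*c^3 + 155*c^2 - 40*c - 225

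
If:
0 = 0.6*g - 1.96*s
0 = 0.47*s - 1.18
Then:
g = 8.20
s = 2.51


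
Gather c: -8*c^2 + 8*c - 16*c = -8*c^2 - 8*c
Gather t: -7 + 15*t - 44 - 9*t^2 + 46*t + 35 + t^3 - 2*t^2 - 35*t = t^3 - 11*t^2 + 26*t - 16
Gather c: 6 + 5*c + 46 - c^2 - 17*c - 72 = -c^2 - 12*c - 20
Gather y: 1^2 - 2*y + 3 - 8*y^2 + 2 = -8*y^2 - 2*y + 6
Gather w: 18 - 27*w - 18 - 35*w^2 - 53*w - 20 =-35*w^2 - 80*w - 20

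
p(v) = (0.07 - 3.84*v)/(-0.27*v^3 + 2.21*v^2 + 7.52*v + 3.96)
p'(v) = (0.07 - 3.84*v)*(0.81*v^2 - 4.42*v - 7.52)/(-0.27*v^3 + 2.21*v^2 + 7.52*v + 3.96)^2 - 3.84/(-0.27*v^3 + 2.21*v^2 + 7.52*v + 3.96)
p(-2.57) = 2.61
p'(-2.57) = 5.27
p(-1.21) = -3.31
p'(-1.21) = 0.41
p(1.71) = -0.30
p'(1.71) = -0.00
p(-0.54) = 3.66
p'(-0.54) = -37.10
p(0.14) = -0.09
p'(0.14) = -0.61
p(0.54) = -0.23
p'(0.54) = -0.18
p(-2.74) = 1.93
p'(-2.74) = 3.04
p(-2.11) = 17.45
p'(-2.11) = 193.49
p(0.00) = 0.02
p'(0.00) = -1.00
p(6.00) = -0.33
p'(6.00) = -0.03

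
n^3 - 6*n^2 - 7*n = n*(n - 7)*(n + 1)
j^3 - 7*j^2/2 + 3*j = j*(j - 2)*(j - 3/2)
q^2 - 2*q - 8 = (q - 4)*(q + 2)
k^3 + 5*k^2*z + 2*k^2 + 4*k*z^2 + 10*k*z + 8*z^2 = (k + 2)*(k + z)*(k + 4*z)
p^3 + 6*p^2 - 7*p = p*(p - 1)*(p + 7)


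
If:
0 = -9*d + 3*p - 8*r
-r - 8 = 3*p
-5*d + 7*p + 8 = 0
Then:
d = -29/9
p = -31/9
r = 7/3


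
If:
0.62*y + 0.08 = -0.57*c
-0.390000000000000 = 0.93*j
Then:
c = -1.08771929824561*y - 0.140350877192982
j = -0.42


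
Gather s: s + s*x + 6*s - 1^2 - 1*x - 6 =s*(x + 7) - x - 7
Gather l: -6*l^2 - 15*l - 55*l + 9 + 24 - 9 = -6*l^2 - 70*l + 24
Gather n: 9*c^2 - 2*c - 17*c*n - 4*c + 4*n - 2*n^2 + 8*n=9*c^2 - 6*c - 2*n^2 + n*(12 - 17*c)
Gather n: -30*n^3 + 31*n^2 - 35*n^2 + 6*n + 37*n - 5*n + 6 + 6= -30*n^3 - 4*n^2 + 38*n + 12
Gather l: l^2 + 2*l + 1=l^2 + 2*l + 1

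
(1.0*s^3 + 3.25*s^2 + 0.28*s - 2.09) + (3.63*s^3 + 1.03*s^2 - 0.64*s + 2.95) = 4.63*s^3 + 4.28*s^2 - 0.36*s + 0.86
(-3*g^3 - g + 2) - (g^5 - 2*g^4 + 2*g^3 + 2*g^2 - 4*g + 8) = -g^5 + 2*g^4 - 5*g^3 - 2*g^2 + 3*g - 6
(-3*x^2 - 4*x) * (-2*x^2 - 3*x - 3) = 6*x^4 + 17*x^3 + 21*x^2 + 12*x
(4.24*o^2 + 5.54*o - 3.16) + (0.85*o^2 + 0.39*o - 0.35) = 5.09*o^2 + 5.93*o - 3.51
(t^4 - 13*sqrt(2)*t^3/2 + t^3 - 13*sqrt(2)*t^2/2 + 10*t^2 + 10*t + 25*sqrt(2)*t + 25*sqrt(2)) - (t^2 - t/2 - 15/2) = t^4 - 13*sqrt(2)*t^3/2 + t^3 - 13*sqrt(2)*t^2/2 + 9*t^2 + 21*t/2 + 25*sqrt(2)*t + 15/2 + 25*sqrt(2)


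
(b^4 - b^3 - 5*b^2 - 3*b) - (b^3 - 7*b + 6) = b^4 - 2*b^3 - 5*b^2 + 4*b - 6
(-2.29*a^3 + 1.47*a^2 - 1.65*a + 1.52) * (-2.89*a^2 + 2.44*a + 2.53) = 6.6181*a^5 - 9.8359*a^4 + 2.5616*a^3 - 4.6997*a^2 - 0.465699999999999*a + 3.8456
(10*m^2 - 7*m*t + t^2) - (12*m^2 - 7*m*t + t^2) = -2*m^2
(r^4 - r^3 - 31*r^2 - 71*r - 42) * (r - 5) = r^5 - 6*r^4 - 26*r^3 + 84*r^2 + 313*r + 210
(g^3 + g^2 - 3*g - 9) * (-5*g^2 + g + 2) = -5*g^5 - 4*g^4 + 18*g^3 + 44*g^2 - 15*g - 18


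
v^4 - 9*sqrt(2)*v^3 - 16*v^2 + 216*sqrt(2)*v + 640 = (v - 8*sqrt(2))*(v - 5*sqrt(2))*(v + 2*sqrt(2))^2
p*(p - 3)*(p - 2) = p^3 - 5*p^2 + 6*p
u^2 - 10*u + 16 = (u - 8)*(u - 2)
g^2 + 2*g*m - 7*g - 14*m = (g - 7)*(g + 2*m)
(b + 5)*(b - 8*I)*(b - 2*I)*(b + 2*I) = b^4 + 5*b^3 - 8*I*b^3 + 4*b^2 - 40*I*b^2 + 20*b - 32*I*b - 160*I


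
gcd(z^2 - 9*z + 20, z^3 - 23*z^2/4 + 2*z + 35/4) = z - 5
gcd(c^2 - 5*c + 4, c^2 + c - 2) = c - 1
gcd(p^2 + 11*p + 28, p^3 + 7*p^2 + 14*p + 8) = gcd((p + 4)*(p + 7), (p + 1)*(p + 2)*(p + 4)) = p + 4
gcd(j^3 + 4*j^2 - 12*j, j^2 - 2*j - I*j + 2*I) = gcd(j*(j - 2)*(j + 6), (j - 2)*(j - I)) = j - 2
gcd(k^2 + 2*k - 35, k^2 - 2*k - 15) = k - 5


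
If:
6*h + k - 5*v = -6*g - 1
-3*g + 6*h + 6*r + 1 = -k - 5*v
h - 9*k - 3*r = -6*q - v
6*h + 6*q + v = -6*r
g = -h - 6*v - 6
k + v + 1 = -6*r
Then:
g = -636/661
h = 117/1322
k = -79/2644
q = 387/5288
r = -51/2644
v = -2259/2644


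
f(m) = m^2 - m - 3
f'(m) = 2*m - 1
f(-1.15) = -0.53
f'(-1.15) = -3.30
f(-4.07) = 17.63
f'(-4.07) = -9.14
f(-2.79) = 7.57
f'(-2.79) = -6.58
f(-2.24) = 4.26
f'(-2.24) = -5.48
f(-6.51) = 45.89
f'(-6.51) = -14.02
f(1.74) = -1.71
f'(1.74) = 2.48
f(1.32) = -2.58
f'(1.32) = 1.64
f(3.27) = 4.42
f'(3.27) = 5.54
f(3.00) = 3.00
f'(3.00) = 5.00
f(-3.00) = 9.00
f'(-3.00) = -7.00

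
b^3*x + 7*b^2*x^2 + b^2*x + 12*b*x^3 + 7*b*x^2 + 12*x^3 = (b + 3*x)*(b + 4*x)*(b*x + x)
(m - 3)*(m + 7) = m^2 + 4*m - 21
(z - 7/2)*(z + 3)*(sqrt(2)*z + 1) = sqrt(2)*z^3 - sqrt(2)*z^2/2 + z^2 - 21*sqrt(2)*z/2 - z/2 - 21/2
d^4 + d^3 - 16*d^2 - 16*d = d*(d - 4)*(d + 1)*(d + 4)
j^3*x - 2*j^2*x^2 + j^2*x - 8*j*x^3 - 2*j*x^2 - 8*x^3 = (j - 4*x)*(j + 2*x)*(j*x + x)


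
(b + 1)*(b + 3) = b^2 + 4*b + 3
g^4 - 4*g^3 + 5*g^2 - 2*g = g*(g - 2)*(g - 1)^2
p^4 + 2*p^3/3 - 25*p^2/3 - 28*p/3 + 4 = (p - 3)*(p - 1/3)*(p + 2)^2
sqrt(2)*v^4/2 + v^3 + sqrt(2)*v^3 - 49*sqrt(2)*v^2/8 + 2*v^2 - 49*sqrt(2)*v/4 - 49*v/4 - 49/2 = (v - 7/2)*(v + 7/2)*(v + sqrt(2))*(sqrt(2)*v/2 + sqrt(2))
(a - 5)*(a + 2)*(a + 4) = a^3 + a^2 - 22*a - 40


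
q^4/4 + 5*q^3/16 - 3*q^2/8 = q^2*(q/4 + 1/2)*(q - 3/4)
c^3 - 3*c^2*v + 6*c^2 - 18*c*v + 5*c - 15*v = (c + 1)*(c + 5)*(c - 3*v)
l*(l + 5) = l^2 + 5*l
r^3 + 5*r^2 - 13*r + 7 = (r - 1)^2*(r + 7)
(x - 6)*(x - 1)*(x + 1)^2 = x^4 - 5*x^3 - 7*x^2 + 5*x + 6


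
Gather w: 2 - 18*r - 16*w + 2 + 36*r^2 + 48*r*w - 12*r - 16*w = 36*r^2 - 30*r + w*(48*r - 32) + 4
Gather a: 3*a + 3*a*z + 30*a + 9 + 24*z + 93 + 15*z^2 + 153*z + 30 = a*(3*z + 33) + 15*z^2 + 177*z + 132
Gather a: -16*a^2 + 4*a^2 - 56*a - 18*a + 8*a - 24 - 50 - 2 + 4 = -12*a^2 - 66*a - 72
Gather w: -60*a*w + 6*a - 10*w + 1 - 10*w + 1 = 6*a + w*(-60*a - 20) + 2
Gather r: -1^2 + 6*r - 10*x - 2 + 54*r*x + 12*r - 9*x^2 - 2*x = r*(54*x + 18) - 9*x^2 - 12*x - 3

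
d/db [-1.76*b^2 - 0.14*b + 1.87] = -3.52*b - 0.14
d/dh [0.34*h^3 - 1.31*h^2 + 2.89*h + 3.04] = 1.02*h^2 - 2.62*h + 2.89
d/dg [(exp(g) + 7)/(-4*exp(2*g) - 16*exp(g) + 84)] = exp(g)/(4*(exp(2*g) - 6*exp(g) + 9))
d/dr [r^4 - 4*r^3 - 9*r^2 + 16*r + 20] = 4*r^3 - 12*r^2 - 18*r + 16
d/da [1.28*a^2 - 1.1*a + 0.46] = 2.56*a - 1.1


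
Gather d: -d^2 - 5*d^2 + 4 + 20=24 - 6*d^2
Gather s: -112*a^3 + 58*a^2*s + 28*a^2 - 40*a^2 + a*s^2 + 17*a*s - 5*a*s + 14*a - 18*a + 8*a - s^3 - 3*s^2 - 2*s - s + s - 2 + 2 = -112*a^3 - 12*a^2 + 4*a - s^3 + s^2*(a - 3) + s*(58*a^2 + 12*a - 2)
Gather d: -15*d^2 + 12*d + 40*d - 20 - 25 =-15*d^2 + 52*d - 45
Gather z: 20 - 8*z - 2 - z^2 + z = -z^2 - 7*z + 18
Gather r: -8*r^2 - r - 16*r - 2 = -8*r^2 - 17*r - 2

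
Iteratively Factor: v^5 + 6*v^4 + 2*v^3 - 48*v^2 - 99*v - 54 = (v - 3)*(v^4 + 9*v^3 + 29*v^2 + 39*v + 18) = (v - 3)*(v + 3)*(v^3 + 6*v^2 + 11*v + 6) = (v - 3)*(v + 1)*(v + 3)*(v^2 + 5*v + 6) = (v - 3)*(v + 1)*(v + 2)*(v + 3)*(v + 3)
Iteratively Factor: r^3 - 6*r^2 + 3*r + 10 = (r - 5)*(r^2 - r - 2) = (r - 5)*(r + 1)*(r - 2)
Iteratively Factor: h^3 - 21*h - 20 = (h + 1)*(h^2 - h - 20) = (h - 5)*(h + 1)*(h + 4)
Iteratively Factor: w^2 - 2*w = (w)*(w - 2)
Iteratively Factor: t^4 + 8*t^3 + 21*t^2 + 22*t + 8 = (t + 2)*(t^3 + 6*t^2 + 9*t + 4) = (t + 2)*(t + 4)*(t^2 + 2*t + 1) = (t + 1)*(t + 2)*(t + 4)*(t + 1)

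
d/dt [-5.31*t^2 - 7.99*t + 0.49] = -10.62*t - 7.99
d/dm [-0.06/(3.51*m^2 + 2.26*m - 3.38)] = (0.4212*m + 0.1356)/(3.51*m^2 + 2.26*m - 3.38)^2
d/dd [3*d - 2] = 3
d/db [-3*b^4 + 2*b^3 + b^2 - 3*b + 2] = -12*b^3 + 6*b^2 + 2*b - 3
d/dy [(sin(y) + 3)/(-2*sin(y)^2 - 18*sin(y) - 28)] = (sin(y)^2 + 6*sin(y) + 13)*cos(y)/(2*(sin(y)^2 + 9*sin(y) + 14)^2)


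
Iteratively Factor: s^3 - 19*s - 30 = (s - 5)*(s^2 + 5*s + 6) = (s - 5)*(s + 3)*(s + 2)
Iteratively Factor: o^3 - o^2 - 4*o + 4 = (o + 2)*(o^2 - 3*o + 2) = (o - 1)*(o + 2)*(o - 2)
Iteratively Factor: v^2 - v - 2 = (v + 1)*(v - 2)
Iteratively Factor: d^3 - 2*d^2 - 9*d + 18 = (d + 3)*(d^2 - 5*d + 6) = (d - 2)*(d + 3)*(d - 3)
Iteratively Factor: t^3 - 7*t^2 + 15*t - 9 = (t - 3)*(t^2 - 4*t + 3) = (t - 3)^2*(t - 1)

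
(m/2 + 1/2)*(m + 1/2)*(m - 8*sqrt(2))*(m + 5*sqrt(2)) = m^4/2 - 3*sqrt(2)*m^3/2 + 3*m^3/4 - 159*m^2/4 - 9*sqrt(2)*m^2/4 - 60*m - 3*sqrt(2)*m/4 - 20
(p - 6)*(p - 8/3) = p^2 - 26*p/3 + 16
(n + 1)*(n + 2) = n^2 + 3*n + 2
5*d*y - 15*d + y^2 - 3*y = (5*d + y)*(y - 3)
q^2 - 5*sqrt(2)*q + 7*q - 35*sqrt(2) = (q + 7)*(q - 5*sqrt(2))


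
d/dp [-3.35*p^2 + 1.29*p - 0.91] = 1.29 - 6.7*p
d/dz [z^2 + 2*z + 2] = 2*z + 2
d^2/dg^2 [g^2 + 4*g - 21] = 2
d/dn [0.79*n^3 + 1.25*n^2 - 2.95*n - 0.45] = 2.37*n^2 + 2.5*n - 2.95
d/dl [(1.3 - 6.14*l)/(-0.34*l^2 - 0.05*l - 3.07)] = (-2.0876*l^2 + 0.884*l + 18.9148)/(0.1156*l^4 + 0.034*l^3 + 2.0901*l^2 + 0.307*l + 9.4249)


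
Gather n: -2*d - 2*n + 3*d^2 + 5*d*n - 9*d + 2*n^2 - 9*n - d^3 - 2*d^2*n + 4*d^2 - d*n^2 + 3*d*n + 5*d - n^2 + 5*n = -d^3 + 7*d^2 - 6*d + n^2*(1 - d) + n*(-2*d^2 + 8*d - 6)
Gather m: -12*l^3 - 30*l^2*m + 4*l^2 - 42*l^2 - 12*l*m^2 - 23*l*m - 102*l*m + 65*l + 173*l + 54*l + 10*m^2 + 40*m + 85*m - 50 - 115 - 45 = -12*l^3 - 38*l^2 + 292*l + m^2*(10 - 12*l) + m*(-30*l^2 - 125*l + 125) - 210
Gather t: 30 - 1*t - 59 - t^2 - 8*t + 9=-t^2 - 9*t - 20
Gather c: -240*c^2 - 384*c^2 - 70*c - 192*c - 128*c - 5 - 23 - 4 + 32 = -624*c^2 - 390*c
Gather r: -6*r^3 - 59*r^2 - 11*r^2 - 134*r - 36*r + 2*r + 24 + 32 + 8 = -6*r^3 - 70*r^2 - 168*r + 64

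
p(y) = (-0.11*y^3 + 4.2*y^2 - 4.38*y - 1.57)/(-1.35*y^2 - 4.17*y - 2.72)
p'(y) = (2.7*y + 4.17)*(-0.11*y^3 + 4.2*y^2 - 4.38*y - 1.57)/(-1.35*y^2 - 4.17*y - 2.72)^2 + (-0.33*y^2 + 8.4*y - 4.38)/(-1.35*y^2 - 4.17*y - 2.72) = (0.1485*y^4 + 0.917399999999999*y^3 - 22.5294*y^2 - 27.087*y + 5.3667)/(1.8225*y^4 + 11.259*y^3 + 24.7329*y^2 + 22.6848*y + 7.3984)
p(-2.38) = -77.15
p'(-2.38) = -334.17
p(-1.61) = 34.04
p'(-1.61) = -50.13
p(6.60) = -1.36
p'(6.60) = -0.08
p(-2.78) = -29.11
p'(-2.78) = -42.81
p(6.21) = -1.32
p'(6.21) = -0.09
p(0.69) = 0.42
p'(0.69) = -0.61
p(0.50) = 0.53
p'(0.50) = -0.52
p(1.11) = 0.16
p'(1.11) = -0.63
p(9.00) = -1.46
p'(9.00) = -0.02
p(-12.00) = -5.75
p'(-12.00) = -0.07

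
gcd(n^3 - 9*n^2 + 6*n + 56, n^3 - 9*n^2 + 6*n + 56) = n^3 - 9*n^2 + 6*n + 56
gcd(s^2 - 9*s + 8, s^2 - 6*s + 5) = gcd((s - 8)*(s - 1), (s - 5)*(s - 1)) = s - 1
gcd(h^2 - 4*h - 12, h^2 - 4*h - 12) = h^2 - 4*h - 12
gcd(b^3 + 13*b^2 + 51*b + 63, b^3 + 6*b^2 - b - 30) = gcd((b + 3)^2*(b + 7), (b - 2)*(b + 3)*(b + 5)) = b + 3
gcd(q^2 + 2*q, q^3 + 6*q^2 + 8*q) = q^2 + 2*q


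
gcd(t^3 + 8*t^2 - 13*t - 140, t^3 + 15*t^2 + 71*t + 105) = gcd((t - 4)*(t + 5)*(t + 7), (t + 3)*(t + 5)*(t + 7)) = t^2 + 12*t + 35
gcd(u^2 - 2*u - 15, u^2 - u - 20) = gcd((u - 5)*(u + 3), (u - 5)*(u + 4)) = u - 5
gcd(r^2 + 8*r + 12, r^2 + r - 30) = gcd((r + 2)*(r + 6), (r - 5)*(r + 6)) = r + 6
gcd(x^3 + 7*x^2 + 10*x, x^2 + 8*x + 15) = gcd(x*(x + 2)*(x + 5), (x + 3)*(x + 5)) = x + 5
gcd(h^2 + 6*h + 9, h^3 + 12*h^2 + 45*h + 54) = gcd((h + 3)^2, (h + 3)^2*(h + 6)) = h^2 + 6*h + 9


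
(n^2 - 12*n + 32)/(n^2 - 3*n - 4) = (n - 8)/(n + 1)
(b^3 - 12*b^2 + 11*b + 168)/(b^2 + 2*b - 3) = (b^2 - 15*b + 56)/(b - 1)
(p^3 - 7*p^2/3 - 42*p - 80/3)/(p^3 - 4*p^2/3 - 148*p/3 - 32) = (p + 5)/(p + 6)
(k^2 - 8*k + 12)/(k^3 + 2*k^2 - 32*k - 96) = (k - 2)/(k^2 + 8*k + 16)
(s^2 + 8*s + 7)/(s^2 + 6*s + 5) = (s + 7)/(s + 5)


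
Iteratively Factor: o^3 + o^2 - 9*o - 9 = (o - 3)*(o^2 + 4*o + 3) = (o - 3)*(o + 3)*(o + 1)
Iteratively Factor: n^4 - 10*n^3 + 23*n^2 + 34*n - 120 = (n - 5)*(n^3 - 5*n^2 - 2*n + 24) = (n - 5)*(n - 3)*(n^2 - 2*n - 8) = (n - 5)*(n - 4)*(n - 3)*(n + 2)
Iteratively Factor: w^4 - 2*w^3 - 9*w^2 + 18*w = (w - 3)*(w^3 + w^2 - 6*w) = w*(w - 3)*(w^2 + w - 6) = w*(w - 3)*(w + 3)*(w - 2)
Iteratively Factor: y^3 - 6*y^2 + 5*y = (y - 1)*(y^2 - 5*y) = (y - 5)*(y - 1)*(y)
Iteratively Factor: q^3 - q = (q - 1)*(q^2 + q) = (q - 1)*(q + 1)*(q)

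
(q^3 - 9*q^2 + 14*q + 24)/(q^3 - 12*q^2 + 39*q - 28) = (q^2 - 5*q - 6)/(q^2 - 8*q + 7)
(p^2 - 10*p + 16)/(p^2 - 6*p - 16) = (p - 2)/(p + 2)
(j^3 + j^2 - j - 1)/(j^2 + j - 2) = (j^2 + 2*j + 1)/(j + 2)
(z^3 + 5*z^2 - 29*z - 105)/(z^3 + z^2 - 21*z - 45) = (z + 7)/(z + 3)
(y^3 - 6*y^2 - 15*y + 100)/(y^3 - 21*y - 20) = (y - 5)/(y + 1)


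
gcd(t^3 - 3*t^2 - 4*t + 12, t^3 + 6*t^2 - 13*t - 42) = t^2 - t - 6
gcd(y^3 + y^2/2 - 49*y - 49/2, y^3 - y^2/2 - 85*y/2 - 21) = y^2 - 13*y/2 - 7/2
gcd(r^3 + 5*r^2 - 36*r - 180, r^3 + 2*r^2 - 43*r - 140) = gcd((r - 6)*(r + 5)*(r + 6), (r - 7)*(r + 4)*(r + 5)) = r + 5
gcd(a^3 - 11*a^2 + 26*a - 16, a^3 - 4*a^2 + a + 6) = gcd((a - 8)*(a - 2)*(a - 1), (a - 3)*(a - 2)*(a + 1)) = a - 2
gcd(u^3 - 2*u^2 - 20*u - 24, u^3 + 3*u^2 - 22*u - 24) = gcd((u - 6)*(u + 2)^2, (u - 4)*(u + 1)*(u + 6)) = 1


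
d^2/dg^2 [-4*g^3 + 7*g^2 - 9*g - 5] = 14 - 24*g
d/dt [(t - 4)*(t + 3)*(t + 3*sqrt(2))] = 3*t^2 - 2*t + 6*sqrt(2)*t - 12 - 3*sqrt(2)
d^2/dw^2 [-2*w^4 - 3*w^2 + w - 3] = -24*w^2 - 6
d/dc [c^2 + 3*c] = 2*c + 3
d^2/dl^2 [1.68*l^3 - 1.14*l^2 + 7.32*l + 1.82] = 10.08*l - 2.28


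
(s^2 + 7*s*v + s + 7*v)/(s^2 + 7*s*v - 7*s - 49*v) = (s + 1)/(s - 7)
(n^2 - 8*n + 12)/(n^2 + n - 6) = (n - 6)/(n + 3)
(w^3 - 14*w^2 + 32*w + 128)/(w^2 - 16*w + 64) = w + 2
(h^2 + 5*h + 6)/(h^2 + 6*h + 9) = (h + 2)/(h + 3)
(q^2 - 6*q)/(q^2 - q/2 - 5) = 2*q*(6 - q)/(-2*q^2 + q + 10)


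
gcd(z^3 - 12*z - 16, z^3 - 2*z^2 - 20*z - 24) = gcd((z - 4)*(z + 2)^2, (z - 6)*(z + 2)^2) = z^2 + 4*z + 4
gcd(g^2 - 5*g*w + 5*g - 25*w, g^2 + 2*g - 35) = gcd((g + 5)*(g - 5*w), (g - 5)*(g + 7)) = 1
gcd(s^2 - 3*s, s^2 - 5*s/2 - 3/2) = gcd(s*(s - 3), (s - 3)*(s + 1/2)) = s - 3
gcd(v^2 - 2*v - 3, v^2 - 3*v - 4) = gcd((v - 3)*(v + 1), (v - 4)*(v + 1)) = v + 1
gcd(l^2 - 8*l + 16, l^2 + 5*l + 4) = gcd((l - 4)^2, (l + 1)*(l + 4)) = 1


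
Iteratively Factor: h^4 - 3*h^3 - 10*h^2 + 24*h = (h - 2)*(h^3 - h^2 - 12*h) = h*(h - 2)*(h^2 - h - 12) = h*(h - 4)*(h - 2)*(h + 3)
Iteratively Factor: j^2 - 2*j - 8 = (j + 2)*(j - 4)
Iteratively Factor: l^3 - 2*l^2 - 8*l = (l - 4)*(l^2 + 2*l) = (l - 4)*(l + 2)*(l)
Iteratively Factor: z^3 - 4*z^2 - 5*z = (z)*(z^2 - 4*z - 5) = z*(z + 1)*(z - 5)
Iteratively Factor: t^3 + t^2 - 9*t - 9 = (t - 3)*(t^2 + 4*t + 3) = (t - 3)*(t + 3)*(t + 1)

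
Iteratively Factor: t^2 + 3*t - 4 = (t - 1)*(t + 4)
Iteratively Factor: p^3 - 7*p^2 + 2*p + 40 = (p - 4)*(p^2 - 3*p - 10) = (p - 5)*(p - 4)*(p + 2)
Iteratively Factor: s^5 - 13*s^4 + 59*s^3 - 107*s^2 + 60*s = (s - 3)*(s^4 - 10*s^3 + 29*s^2 - 20*s) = (s - 5)*(s - 3)*(s^3 - 5*s^2 + 4*s) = (s - 5)*(s - 3)*(s - 1)*(s^2 - 4*s) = s*(s - 5)*(s - 3)*(s - 1)*(s - 4)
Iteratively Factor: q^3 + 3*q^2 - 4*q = (q + 4)*(q^2 - q) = q*(q + 4)*(q - 1)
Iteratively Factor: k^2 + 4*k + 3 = (k + 1)*(k + 3)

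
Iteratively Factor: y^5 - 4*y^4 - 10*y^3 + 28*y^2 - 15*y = (y - 1)*(y^4 - 3*y^3 - 13*y^2 + 15*y) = y*(y - 1)*(y^3 - 3*y^2 - 13*y + 15) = y*(y - 1)*(y + 3)*(y^2 - 6*y + 5) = y*(y - 5)*(y - 1)*(y + 3)*(y - 1)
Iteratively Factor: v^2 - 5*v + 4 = (v - 1)*(v - 4)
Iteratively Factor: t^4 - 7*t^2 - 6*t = (t + 1)*(t^3 - t^2 - 6*t) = (t + 1)*(t + 2)*(t^2 - 3*t) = (t - 3)*(t + 1)*(t + 2)*(t)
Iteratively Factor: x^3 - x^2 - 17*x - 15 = (x + 1)*(x^2 - 2*x - 15) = (x + 1)*(x + 3)*(x - 5)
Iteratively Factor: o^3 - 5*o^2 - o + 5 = (o - 5)*(o^2 - 1) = (o - 5)*(o + 1)*(o - 1)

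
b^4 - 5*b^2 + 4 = (b - 2)*(b - 1)*(b + 1)*(b + 2)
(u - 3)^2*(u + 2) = u^3 - 4*u^2 - 3*u + 18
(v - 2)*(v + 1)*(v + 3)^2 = v^4 + 5*v^3 + v^2 - 21*v - 18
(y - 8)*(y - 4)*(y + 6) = y^3 - 6*y^2 - 40*y + 192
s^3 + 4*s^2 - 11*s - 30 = (s - 3)*(s + 2)*(s + 5)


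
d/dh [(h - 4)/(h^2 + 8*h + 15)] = (h^2 + 8*h - 2*(h - 4)*(h + 4) + 15)/(h^2 + 8*h + 15)^2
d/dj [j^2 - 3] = 2*j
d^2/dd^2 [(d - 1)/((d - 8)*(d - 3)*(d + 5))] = 2*(3*d^5 - 24*d^4 + 115*d^3 - 735*d^2 + 1962*d + 2039)/(d^9 - 18*d^8 + 15*d^7 + 1260*d^6 - 4785*d^5 - 26658*d^4 + 147329*d^3 + 86760*d^2 - 1339200*d + 1728000)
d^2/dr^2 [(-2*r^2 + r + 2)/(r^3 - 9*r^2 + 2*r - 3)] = 2*(-2*r^6 + 3*r^5 - 3*r^4 - 143*r^3 + 678*r^2 - 171*r - 58)/(r^9 - 27*r^8 + 249*r^7 - 846*r^6 + 660*r^5 - 873*r^4 + 359*r^3 - 279*r^2 + 54*r - 27)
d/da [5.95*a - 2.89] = 5.95000000000000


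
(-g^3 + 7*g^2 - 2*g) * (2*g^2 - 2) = -2*g^5 + 14*g^4 - 2*g^3 - 14*g^2 + 4*g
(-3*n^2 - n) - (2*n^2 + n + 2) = -5*n^2 - 2*n - 2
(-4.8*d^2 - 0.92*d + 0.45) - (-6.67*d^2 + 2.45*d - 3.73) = 1.87*d^2 - 3.37*d + 4.18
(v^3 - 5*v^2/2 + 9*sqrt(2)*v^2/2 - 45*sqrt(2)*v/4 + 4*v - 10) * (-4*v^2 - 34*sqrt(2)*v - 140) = -4*v^5 - 52*sqrt(2)*v^4 + 10*v^4 - 462*v^3 + 130*sqrt(2)*v^3 - 766*sqrt(2)*v^2 + 1155*v^2 - 560*v + 1915*sqrt(2)*v + 1400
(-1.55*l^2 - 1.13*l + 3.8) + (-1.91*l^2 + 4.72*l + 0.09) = -3.46*l^2 + 3.59*l + 3.89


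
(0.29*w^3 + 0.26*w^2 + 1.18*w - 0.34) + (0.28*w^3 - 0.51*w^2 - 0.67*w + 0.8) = 0.57*w^3 - 0.25*w^2 + 0.51*w + 0.46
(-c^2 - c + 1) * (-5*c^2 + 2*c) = 5*c^4 + 3*c^3 - 7*c^2 + 2*c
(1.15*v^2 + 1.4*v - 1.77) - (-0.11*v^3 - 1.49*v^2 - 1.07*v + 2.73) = 0.11*v^3 + 2.64*v^2 + 2.47*v - 4.5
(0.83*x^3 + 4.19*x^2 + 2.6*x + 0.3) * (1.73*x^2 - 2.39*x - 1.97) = 1.4359*x^5 + 5.265*x^4 - 7.1512*x^3 - 13.9493*x^2 - 5.839*x - 0.591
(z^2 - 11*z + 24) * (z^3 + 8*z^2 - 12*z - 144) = z^5 - 3*z^4 - 76*z^3 + 180*z^2 + 1296*z - 3456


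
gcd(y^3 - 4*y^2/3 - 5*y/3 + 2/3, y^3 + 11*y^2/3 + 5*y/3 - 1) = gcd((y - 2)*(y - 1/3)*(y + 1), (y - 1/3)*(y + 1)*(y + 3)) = y^2 + 2*y/3 - 1/3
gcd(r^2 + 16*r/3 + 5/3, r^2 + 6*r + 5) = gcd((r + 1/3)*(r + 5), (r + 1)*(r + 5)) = r + 5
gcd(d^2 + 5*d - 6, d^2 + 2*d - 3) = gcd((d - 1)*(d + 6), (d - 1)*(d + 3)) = d - 1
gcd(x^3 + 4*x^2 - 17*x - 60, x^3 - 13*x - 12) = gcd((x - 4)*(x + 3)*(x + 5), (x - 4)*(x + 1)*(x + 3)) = x^2 - x - 12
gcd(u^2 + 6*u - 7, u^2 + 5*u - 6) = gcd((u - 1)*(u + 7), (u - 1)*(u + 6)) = u - 1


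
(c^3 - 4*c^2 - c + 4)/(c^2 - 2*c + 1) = (c^2 - 3*c - 4)/(c - 1)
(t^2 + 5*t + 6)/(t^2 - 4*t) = (t^2 + 5*t + 6)/(t*(t - 4))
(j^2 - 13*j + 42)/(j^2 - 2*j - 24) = (j - 7)/(j + 4)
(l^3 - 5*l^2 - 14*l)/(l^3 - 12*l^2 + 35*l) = (l + 2)/(l - 5)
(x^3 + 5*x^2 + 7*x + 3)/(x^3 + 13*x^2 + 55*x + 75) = (x^2 + 2*x + 1)/(x^2 + 10*x + 25)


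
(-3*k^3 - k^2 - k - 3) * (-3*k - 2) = 9*k^4 + 9*k^3 + 5*k^2 + 11*k + 6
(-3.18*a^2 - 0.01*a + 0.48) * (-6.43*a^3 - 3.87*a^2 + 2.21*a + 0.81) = 20.4474*a^5 + 12.3709*a^4 - 10.0755*a^3 - 4.4555*a^2 + 1.0527*a + 0.3888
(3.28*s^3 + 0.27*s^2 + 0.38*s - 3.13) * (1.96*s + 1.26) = 6.4288*s^4 + 4.662*s^3 + 1.085*s^2 - 5.656*s - 3.9438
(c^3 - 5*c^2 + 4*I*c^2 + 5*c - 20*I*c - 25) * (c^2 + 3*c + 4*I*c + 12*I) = c^5 - 2*c^4 + 8*I*c^4 - 26*c^3 - 16*I*c^3 + 22*c^2 - 100*I*c^2 + 165*c - 40*I*c - 300*I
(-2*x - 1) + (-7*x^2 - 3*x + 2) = -7*x^2 - 5*x + 1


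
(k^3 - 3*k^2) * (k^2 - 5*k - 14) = k^5 - 8*k^4 + k^3 + 42*k^2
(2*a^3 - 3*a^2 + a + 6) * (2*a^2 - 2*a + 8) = 4*a^5 - 10*a^4 + 24*a^3 - 14*a^2 - 4*a + 48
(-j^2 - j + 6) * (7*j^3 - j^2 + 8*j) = -7*j^5 - 6*j^4 + 35*j^3 - 14*j^2 + 48*j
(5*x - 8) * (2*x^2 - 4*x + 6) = 10*x^3 - 36*x^2 + 62*x - 48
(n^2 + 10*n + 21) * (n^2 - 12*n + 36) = n^4 - 2*n^3 - 63*n^2 + 108*n + 756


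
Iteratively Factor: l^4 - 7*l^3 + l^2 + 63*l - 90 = (l - 3)*(l^3 - 4*l^2 - 11*l + 30) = (l - 5)*(l - 3)*(l^2 + l - 6) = (l - 5)*(l - 3)*(l - 2)*(l + 3)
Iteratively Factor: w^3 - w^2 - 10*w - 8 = (w - 4)*(w^2 + 3*w + 2) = (w - 4)*(w + 1)*(w + 2)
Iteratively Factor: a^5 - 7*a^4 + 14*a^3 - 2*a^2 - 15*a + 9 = (a - 1)*(a^4 - 6*a^3 + 8*a^2 + 6*a - 9) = (a - 1)*(a + 1)*(a^3 - 7*a^2 + 15*a - 9) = (a - 3)*(a - 1)*(a + 1)*(a^2 - 4*a + 3) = (a - 3)*(a - 1)^2*(a + 1)*(a - 3)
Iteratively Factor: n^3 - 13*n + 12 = (n - 3)*(n^2 + 3*n - 4) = (n - 3)*(n - 1)*(n + 4)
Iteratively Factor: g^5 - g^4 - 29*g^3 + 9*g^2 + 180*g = (g + 3)*(g^4 - 4*g^3 - 17*g^2 + 60*g) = g*(g + 3)*(g^3 - 4*g^2 - 17*g + 60) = g*(g - 5)*(g + 3)*(g^2 + g - 12) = g*(g - 5)*(g - 3)*(g + 3)*(g + 4)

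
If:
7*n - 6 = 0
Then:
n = 6/7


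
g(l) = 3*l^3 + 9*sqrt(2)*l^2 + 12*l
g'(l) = 9*l^2 + 18*sqrt(2)*l + 12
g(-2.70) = 1.34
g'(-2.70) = 8.88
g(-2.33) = 3.19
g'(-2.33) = 1.55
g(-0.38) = -2.89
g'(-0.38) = 3.63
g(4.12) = 475.29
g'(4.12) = 269.65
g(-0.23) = -2.12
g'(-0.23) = 6.62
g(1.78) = 78.61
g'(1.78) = 85.83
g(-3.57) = -17.12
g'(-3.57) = 35.83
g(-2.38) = 3.09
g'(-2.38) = 2.39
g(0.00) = 0.00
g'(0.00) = 12.00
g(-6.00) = -261.79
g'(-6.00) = 183.26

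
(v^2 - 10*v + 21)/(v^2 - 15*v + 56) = (v - 3)/(v - 8)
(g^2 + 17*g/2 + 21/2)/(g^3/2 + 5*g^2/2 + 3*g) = (2*g^2 + 17*g + 21)/(g*(g^2 + 5*g + 6))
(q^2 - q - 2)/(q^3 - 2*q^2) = (q + 1)/q^2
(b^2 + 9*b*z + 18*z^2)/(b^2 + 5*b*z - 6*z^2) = (-b - 3*z)/(-b + z)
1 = 1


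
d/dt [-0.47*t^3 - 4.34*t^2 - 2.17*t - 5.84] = -1.41*t^2 - 8.68*t - 2.17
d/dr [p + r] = 1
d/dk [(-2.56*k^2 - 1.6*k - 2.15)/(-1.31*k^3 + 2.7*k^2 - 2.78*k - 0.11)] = (-3.3536*k^4 - 4.192*k^3 + 2.9873*k^2 + 12.1732*k - 5.801)/(1.7161*k^6 - 7.074*k^5 + 14.5736*k^4 - 14.7238*k^3 + 7.1344*k^2 + 0.6116*k + 0.0121)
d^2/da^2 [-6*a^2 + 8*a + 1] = -12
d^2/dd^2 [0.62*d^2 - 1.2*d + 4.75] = 1.24000000000000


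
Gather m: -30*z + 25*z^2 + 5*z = 25*z^2 - 25*z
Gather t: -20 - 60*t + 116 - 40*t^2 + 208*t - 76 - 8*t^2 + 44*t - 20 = -48*t^2 + 192*t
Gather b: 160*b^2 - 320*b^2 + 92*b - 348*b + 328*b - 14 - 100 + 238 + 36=-160*b^2 + 72*b + 160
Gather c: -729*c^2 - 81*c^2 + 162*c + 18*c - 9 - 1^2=-810*c^2 + 180*c - 10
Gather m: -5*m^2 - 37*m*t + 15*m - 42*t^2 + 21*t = -5*m^2 + m*(15 - 37*t) - 42*t^2 + 21*t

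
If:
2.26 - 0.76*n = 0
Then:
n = 2.97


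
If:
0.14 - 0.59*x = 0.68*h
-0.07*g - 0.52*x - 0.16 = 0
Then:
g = -7.42857142857143*x - 2.28571428571429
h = 0.205882352941176 - 0.867647058823529*x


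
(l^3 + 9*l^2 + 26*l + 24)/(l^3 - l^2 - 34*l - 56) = (l + 3)/(l - 7)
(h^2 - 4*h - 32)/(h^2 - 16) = (h - 8)/(h - 4)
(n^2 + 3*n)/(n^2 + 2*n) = (n + 3)/(n + 2)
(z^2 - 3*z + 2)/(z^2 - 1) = (z - 2)/(z + 1)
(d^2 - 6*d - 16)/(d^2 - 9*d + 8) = (d + 2)/(d - 1)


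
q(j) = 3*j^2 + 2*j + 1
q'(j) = 6*j + 2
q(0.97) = 5.76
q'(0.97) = 7.82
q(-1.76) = 6.77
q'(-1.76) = -8.56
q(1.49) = 10.64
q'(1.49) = 10.94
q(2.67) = 27.73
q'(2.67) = 18.02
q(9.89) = 314.22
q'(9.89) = 61.34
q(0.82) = 4.66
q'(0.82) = 6.92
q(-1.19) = 2.87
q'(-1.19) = -5.14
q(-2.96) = 21.36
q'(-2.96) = -15.76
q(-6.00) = 97.00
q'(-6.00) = -34.00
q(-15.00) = 646.00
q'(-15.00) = -88.00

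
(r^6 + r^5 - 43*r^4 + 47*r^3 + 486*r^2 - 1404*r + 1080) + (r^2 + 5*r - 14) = r^6 + r^5 - 43*r^4 + 47*r^3 + 487*r^2 - 1399*r + 1066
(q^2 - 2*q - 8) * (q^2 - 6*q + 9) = q^4 - 8*q^3 + 13*q^2 + 30*q - 72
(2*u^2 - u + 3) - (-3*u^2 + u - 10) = 5*u^2 - 2*u + 13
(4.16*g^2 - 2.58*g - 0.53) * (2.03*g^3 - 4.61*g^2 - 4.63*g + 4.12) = 8.4448*g^5 - 24.415*g^4 - 8.4429*g^3 + 31.5279*g^2 - 8.1757*g - 2.1836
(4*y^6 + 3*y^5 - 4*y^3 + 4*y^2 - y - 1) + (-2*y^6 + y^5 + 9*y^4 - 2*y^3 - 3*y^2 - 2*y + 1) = 2*y^6 + 4*y^5 + 9*y^4 - 6*y^3 + y^2 - 3*y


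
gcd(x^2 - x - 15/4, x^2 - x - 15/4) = x^2 - x - 15/4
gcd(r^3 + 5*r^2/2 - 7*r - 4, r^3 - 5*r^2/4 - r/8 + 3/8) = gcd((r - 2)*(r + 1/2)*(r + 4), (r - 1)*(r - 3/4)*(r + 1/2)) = r + 1/2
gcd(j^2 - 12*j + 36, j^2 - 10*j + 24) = j - 6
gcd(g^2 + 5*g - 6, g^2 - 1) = g - 1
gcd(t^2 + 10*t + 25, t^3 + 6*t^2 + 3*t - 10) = t + 5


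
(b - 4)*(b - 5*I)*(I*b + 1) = I*b^3 + 6*b^2 - 4*I*b^2 - 24*b - 5*I*b + 20*I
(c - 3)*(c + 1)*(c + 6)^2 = c^4 + 10*c^3 + 9*c^2 - 108*c - 108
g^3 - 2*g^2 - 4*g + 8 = (g - 2)^2*(g + 2)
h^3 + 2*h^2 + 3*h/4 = h*(h + 1/2)*(h + 3/2)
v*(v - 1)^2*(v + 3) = v^4 + v^3 - 5*v^2 + 3*v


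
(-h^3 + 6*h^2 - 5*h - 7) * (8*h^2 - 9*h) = -8*h^5 + 57*h^4 - 94*h^3 - 11*h^2 + 63*h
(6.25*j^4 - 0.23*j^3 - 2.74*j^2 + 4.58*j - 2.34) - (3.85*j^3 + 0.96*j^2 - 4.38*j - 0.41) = 6.25*j^4 - 4.08*j^3 - 3.7*j^2 + 8.96*j - 1.93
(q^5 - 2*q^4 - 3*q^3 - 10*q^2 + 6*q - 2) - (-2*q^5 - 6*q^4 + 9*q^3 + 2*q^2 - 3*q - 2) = 3*q^5 + 4*q^4 - 12*q^3 - 12*q^2 + 9*q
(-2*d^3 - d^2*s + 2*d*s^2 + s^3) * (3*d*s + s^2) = -6*d^4*s - 5*d^3*s^2 + 5*d^2*s^3 + 5*d*s^4 + s^5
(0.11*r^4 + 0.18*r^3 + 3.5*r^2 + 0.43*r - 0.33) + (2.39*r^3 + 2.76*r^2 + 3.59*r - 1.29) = 0.11*r^4 + 2.57*r^3 + 6.26*r^2 + 4.02*r - 1.62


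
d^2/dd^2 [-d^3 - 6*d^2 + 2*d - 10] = -6*d - 12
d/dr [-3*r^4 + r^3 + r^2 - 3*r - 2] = -12*r^3 + 3*r^2 + 2*r - 3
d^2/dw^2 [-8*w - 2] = 0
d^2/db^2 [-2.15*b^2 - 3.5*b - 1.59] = -4.30000000000000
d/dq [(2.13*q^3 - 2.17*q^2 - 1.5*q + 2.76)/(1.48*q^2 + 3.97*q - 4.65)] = (3.1524*q^4 + 16.9122*q^3 - 36.1084*q^2 + 12.0114*q - 3.9822)/(2.1904*q^4 + 11.7512*q^3 + 1.9969*q^2 - 36.921*q + 21.6225)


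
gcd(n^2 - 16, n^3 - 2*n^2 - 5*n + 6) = 1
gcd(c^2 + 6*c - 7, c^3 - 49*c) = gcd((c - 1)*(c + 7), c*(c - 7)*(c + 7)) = c + 7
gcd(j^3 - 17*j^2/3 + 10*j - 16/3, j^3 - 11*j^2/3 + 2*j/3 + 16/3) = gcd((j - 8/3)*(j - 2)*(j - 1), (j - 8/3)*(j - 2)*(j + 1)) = j^2 - 14*j/3 + 16/3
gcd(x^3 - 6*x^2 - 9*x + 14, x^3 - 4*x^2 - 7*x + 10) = x^2 + x - 2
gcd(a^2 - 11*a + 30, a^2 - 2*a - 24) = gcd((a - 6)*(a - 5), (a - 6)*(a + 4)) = a - 6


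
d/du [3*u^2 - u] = 6*u - 1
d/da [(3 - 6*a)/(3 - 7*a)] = 3/(7*a - 3)^2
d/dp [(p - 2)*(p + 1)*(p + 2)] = 3*p^2 + 2*p - 4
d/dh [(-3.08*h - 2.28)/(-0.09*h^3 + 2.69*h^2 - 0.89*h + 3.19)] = (-0.5544*h^3 + 7.6696*h^2 + 12.2664*h - 11.8544)/(0.0081*h^6 - 0.4842*h^5 + 7.3963*h^4 - 5.3624*h^3 + 17.9543*h^2 - 5.6782*h + 10.1761)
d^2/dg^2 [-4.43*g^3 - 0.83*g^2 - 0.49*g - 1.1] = -26.58*g - 1.66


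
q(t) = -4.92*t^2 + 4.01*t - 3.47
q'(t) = 4.01 - 9.84*t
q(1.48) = -8.31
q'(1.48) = -10.55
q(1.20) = -5.74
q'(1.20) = -7.80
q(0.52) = -2.72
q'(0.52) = -1.11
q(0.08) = -3.18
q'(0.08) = 3.22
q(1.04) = -4.62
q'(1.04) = -6.22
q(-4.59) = -125.53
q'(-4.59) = 49.18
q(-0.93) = -11.45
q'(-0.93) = 13.16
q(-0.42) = -6.02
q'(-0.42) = 8.14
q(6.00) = -156.53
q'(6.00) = -55.03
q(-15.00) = -1170.62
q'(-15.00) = 151.61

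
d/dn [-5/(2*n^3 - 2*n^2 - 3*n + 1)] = 5*(6*n^2 - 4*n - 3)/(2*n^3 - 2*n^2 - 3*n + 1)^2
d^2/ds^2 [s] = 0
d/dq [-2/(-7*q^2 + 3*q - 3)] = 2*(3 - 14*q)/(7*q^2 - 3*q + 3)^2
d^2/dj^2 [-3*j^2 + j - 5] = -6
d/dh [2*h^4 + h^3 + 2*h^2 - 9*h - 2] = 8*h^3 + 3*h^2 + 4*h - 9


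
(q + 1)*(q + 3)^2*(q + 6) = q^4 + 13*q^3 + 57*q^2 + 99*q + 54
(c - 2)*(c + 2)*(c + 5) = c^3 + 5*c^2 - 4*c - 20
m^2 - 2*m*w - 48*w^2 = (m - 8*w)*(m + 6*w)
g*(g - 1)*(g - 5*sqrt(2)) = g^3 - 5*sqrt(2)*g^2 - g^2 + 5*sqrt(2)*g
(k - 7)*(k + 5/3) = k^2 - 16*k/3 - 35/3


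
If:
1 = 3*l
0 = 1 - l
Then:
No Solution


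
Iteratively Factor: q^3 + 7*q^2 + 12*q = (q + 3)*(q^2 + 4*q) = q*(q + 3)*(q + 4)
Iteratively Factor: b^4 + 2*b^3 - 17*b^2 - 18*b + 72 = (b + 4)*(b^3 - 2*b^2 - 9*b + 18) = (b - 3)*(b + 4)*(b^2 + b - 6) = (b - 3)*(b + 3)*(b + 4)*(b - 2)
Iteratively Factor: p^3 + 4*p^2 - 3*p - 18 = (p + 3)*(p^2 + p - 6) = (p - 2)*(p + 3)*(p + 3)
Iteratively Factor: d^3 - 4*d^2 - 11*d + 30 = (d - 5)*(d^2 + d - 6) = (d - 5)*(d - 2)*(d + 3)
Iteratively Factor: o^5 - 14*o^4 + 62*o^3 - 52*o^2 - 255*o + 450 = (o + 2)*(o^4 - 16*o^3 + 94*o^2 - 240*o + 225) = (o - 3)*(o + 2)*(o^3 - 13*o^2 + 55*o - 75) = (o - 5)*(o - 3)*(o + 2)*(o^2 - 8*o + 15) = (o - 5)*(o - 3)^2*(o + 2)*(o - 5)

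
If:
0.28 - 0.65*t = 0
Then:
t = 0.43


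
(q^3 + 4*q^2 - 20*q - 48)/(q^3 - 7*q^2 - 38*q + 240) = (q^2 - 2*q - 8)/(q^2 - 13*q + 40)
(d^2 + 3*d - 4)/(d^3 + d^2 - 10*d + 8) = 1/(d - 2)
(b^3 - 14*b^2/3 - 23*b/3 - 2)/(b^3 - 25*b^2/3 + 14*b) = (3*b^2 + 4*b + 1)/(b*(3*b - 7))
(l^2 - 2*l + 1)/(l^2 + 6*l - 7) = (l - 1)/(l + 7)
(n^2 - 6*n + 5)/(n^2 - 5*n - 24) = (-n^2 + 6*n - 5)/(-n^2 + 5*n + 24)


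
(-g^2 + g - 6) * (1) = -g^2 + g - 6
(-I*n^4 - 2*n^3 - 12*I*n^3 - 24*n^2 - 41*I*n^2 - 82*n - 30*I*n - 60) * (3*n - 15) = -3*I*n^5 - 6*n^4 - 21*I*n^4 - 42*n^3 + 57*I*n^3 + 114*n^2 + 525*I*n^2 + 1050*n + 450*I*n + 900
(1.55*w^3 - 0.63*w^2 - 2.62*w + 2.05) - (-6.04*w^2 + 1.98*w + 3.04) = 1.55*w^3 + 5.41*w^2 - 4.6*w - 0.99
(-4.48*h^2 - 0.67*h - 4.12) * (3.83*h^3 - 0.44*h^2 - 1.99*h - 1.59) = -17.1584*h^5 - 0.5949*h^4 - 6.5696*h^3 + 10.2693*h^2 + 9.2641*h + 6.5508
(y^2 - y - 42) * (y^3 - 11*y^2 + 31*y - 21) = y^5 - 12*y^4 + 410*y^2 - 1281*y + 882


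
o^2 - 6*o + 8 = (o - 4)*(o - 2)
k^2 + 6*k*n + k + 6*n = (k + 1)*(k + 6*n)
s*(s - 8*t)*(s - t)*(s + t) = s^4 - 8*s^3*t - s^2*t^2 + 8*s*t^3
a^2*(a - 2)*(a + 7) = a^4 + 5*a^3 - 14*a^2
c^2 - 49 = (c - 7)*(c + 7)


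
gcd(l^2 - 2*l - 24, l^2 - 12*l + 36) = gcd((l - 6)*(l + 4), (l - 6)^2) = l - 6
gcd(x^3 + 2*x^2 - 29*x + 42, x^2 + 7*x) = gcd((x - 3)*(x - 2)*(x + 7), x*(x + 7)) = x + 7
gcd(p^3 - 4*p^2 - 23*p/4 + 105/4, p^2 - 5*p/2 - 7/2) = p - 7/2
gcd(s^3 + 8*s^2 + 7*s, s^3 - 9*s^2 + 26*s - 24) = 1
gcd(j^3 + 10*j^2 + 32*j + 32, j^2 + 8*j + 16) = j^2 + 8*j + 16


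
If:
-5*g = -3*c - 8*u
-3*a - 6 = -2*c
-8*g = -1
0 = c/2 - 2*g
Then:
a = -5/3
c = 1/2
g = 1/8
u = -7/64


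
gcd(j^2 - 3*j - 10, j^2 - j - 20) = j - 5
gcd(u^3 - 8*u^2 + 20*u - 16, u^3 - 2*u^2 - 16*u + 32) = u^2 - 6*u + 8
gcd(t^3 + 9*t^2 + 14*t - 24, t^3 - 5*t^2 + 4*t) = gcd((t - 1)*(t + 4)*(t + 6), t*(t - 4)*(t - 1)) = t - 1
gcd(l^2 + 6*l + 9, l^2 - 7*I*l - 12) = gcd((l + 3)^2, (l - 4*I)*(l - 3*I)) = 1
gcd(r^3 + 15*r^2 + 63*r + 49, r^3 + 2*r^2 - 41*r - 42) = r^2 + 8*r + 7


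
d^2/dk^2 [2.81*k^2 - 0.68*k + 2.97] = 5.62000000000000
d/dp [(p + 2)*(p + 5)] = 2*p + 7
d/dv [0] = 0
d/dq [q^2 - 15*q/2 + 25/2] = 2*q - 15/2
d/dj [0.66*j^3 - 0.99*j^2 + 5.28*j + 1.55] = 1.98*j^2 - 1.98*j + 5.28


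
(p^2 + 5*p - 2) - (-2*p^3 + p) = 2*p^3 + p^2 + 4*p - 2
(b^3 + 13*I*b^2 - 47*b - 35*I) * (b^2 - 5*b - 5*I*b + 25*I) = b^5 - 5*b^4 + 8*I*b^4 + 18*b^3 - 40*I*b^3 - 90*b^2 + 200*I*b^2 - 175*b - 1000*I*b + 875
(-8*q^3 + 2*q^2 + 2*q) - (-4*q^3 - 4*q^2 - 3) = -4*q^3 + 6*q^2 + 2*q + 3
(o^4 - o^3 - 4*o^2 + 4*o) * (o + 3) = o^5 + 2*o^4 - 7*o^3 - 8*o^2 + 12*o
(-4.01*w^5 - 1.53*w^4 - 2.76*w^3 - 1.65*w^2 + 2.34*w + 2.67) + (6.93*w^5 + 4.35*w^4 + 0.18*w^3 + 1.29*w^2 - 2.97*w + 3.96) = 2.92*w^5 + 2.82*w^4 - 2.58*w^3 - 0.36*w^2 - 0.63*w + 6.63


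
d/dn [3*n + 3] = 3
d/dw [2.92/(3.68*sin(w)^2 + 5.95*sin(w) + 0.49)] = -(21.4912*sin(w) + 17.374)*cos(w)/(3.68*sin(w)^2 + 5.95*sin(w) + 0.49)^2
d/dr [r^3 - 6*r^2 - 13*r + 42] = 3*r^2 - 12*r - 13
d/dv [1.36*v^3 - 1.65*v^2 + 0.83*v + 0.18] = 4.08*v^2 - 3.3*v + 0.83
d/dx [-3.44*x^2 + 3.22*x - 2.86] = 3.22 - 6.88*x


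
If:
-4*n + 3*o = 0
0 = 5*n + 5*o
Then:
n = 0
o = 0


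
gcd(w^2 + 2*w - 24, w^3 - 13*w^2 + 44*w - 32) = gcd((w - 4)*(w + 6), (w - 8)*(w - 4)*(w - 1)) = w - 4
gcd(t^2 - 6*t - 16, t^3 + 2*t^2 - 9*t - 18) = t + 2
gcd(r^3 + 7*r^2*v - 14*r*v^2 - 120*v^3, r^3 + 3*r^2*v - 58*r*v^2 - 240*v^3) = r^2 + 11*r*v + 30*v^2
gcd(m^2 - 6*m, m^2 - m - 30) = m - 6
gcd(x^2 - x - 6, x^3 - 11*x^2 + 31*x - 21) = x - 3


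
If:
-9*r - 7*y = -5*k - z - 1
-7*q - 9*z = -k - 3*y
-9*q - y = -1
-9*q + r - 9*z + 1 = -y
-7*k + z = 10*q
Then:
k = -39/422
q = 921/13082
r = -2863/13082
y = 4793/13082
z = 747/13082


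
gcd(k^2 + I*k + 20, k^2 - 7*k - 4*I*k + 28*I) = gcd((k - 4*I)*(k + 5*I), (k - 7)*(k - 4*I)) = k - 4*I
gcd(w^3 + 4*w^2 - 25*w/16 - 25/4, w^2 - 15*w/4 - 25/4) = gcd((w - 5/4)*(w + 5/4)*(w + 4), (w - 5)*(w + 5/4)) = w + 5/4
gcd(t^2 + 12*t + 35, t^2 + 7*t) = t + 7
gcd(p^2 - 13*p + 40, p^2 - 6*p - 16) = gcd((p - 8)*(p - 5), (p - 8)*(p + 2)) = p - 8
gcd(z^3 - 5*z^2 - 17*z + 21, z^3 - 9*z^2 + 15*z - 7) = z^2 - 8*z + 7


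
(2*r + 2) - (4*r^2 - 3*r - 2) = -4*r^2 + 5*r + 4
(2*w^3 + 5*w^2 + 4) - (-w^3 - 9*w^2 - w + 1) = 3*w^3 + 14*w^2 + w + 3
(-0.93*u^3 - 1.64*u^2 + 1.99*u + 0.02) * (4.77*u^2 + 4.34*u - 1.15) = -4.4361*u^5 - 11.859*u^4 + 3.4442*u^3 + 10.618*u^2 - 2.2017*u - 0.023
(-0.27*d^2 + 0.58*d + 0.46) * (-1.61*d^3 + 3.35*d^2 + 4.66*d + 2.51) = 0.4347*d^5 - 1.8383*d^4 - 0.0558000000000003*d^3 + 3.5661*d^2 + 3.5994*d + 1.1546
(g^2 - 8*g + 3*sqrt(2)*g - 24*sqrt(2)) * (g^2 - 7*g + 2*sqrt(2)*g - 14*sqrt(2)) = g^4 - 15*g^3 + 5*sqrt(2)*g^3 - 75*sqrt(2)*g^2 + 68*g^2 - 180*g + 280*sqrt(2)*g + 672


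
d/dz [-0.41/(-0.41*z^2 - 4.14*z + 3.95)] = (-0.3362*z - 1.6974)/(0.41*z^2 + 4.14*z - 3.95)^2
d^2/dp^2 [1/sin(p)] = (cos(p)^2 + 1)/sin(p)^3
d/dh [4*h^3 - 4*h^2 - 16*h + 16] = 12*h^2 - 8*h - 16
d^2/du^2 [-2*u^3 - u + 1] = -12*u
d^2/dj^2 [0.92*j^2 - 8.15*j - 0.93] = 1.84000000000000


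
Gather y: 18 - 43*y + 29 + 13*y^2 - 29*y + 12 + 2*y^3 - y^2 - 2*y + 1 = 2*y^3 + 12*y^2 - 74*y + 60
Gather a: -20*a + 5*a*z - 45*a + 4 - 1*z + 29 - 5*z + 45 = a*(5*z - 65) - 6*z + 78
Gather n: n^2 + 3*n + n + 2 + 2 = n^2 + 4*n + 4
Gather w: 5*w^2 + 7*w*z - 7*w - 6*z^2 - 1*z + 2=5*w^2 + w*(7*z - 7) - 6*z^2 - z + 2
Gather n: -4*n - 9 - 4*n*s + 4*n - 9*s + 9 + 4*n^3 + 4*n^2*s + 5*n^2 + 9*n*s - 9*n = 4*n^3 + n^2*(4*s + 5) + n*(5*s - 9) - 9*s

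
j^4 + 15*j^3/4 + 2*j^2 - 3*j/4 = j*(j - 1/4)*(j + 1)*(j + 3)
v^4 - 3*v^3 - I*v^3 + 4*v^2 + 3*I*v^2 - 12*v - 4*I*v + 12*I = (v - 3)*(v - 2*I)*(v - I)*(v + 2*I)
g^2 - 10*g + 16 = (g - 8)*(g - 2)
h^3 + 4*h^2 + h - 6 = (h - 1)*(h + 2)*(h + 3)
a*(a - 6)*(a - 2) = a^3 - 8*a^2 + 12*a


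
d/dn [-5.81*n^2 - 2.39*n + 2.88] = -11.62*n - 2.39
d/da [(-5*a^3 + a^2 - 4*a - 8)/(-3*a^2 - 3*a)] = (5*a^4 + 10*a^3 - 5*a^2 - 16*a - 8)/(3*a^2*(a^2 + 2*a + 1))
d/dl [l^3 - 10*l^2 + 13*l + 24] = 3*l^2 - 20*l + 13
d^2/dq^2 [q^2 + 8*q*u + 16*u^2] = 2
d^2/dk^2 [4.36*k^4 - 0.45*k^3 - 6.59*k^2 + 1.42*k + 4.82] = 52.32*k^2 - 2.7*k - 13.18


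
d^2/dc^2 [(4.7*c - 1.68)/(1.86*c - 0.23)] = -7.602936/(1.86*c - 0.23)^3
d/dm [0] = 0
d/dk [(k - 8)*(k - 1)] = 2*k - 9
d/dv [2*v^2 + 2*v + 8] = 4*v + 2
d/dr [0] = 0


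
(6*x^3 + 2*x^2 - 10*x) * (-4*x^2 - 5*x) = -24*x^5 - 38*x^4 + 30*x^3 + 50*x^2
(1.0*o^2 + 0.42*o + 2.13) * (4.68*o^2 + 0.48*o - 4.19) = 4.68*o^4 + 2.4456*o^3 + 5.98*o^2 - 0.7374*o - 8.9247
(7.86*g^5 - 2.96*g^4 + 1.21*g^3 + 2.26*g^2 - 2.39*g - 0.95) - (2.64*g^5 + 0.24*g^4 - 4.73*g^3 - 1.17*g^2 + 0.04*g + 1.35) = 5.22*g^5 - 3.2*g^4 + 5.94*g^3 + 3.43*g^2 - 2.43*g - 2.3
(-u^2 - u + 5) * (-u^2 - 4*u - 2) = u^4 + 5*u^3 + u^2 - 18*u - 10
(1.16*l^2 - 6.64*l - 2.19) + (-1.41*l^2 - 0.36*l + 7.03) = -0.25*l^2 - 7.0*l + 4.84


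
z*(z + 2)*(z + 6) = z^3 + 8*z^2 + 12*z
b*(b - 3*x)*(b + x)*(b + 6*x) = b^4 + 4*b^3*x - 15*b^2*x^2 - 18*b*x^3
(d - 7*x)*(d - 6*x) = d^2 - 13*d*x + 42*x^2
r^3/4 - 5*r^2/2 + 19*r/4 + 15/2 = (r/4 + 1/4)*(r - 6)*(r - 5)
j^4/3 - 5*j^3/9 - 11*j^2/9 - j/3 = j*(j/3 + 1/3)*(j - 3)*(j + 1/3)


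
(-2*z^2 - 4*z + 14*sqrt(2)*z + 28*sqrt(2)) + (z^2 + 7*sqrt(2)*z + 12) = -z^2 - 4*z + 21*sqrt(2)*z + 12 + 28*sqrt(2)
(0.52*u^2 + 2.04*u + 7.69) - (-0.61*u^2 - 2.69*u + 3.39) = 1.13*u^2 + 4.73*u + 4.3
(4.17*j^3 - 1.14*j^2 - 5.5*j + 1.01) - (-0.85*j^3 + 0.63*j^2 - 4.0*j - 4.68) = 5.02*j^3 - 1.77*j^2 - 1.5*j + 5.69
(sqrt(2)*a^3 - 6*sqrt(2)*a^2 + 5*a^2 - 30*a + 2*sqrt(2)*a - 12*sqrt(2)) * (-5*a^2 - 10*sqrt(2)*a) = -5*sqrt(2)*a^5 - 45*a^4 + 30*sqrt(2)*a^4 - 60*sqrt(2)*a^3 + 270*a^3 - 40*a^2 + 360*sqrt(2)*a^2 + 240*a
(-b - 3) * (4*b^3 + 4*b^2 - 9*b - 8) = -4*b^4 - 16*b^3 - 3*b^2 + 35*b + 24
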